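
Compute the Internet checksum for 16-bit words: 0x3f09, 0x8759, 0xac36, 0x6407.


Sum all words (with carry folding):
+ 0x3f09 = 0x3f09
+ 0x8759 = 0xc662
+ 0xac36 = 0x7299
+ 0x6407 = 0xd6a0
One's complement: ~0xd6a0
Checksum = 0x295f


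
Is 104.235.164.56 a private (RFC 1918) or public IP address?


RFC 1918 private ranges:
  10.0.0.0/8 (10.0.0.0 - 10.255.255.255)
  172.16.0.0/12 (172.16.0.0 - 172.31.255.255)
  192.168.0.0/16 (192.168.0.0 - 192.168.255.255)
Public (not in any RFC 1918 range)


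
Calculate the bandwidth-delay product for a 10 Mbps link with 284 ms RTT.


BDP = bandwidth * RTT
= 10 Mbps * 284 ms
= 10 * 1e6 * 284 / 1000 bits
= 2840000 bits
= 355000 bytes
= 346.6797 KB
BDP = 2840000 bits (355000 bytes)


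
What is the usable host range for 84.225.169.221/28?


Network: 84.225.169.208
Broadcast: 84.225.169.223
First usable = network + 1
Last usable = broadcast - 1
Range: 84.225.169.209 to 84.225.169.222


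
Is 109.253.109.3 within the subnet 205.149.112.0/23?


Subnet network: 205.149.112.0
Test IP AND mask: 109.253.108.0
No, 109.253.109.3 is not in 205.149.112.0/23


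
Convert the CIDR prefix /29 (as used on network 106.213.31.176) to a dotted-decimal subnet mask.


/29 means 29 network bits, 3 host bits
Binary: 11111111111111111111111111111000
Mask: 255.255.255.248


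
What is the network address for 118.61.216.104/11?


IP:   01110110.00111101.11011000.01101000
Mask: 11111111.11100000.00000000.00000000
AND operation:
Net:  01110110.00100000.00000000.00000000
Network: 118.32.0.0/11


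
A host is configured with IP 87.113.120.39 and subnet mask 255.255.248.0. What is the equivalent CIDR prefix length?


Binary: 11111111.11111111.11111000.00000000
Count leading 1s
Prefix: /21


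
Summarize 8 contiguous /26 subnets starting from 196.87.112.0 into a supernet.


Original prefix: /26
Number of subnets: 8 = 2^3
New prefix = 26 - 3 = 23
Supernet: 196.87.112.0/23


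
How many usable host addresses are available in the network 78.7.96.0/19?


Host bits = 32 - 19 = 13
Total addresses = 2^13 = 8192
Usable = total - 2 (network and broadcast)
Usable hosts: 8190


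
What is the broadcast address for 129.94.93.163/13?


Network: 129.88.0.0/13
Host bits = 19
Set all host bits to 1:
Broadcast: 129.95.255.255


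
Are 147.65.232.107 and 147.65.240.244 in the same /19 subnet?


Mask: 255.255.224.0
147.65.232.107 AND mask = 147.65.224.0
147.65.240.244 AND mask = 147.65.224.0
Yes, same subnet (147.65.224.0)


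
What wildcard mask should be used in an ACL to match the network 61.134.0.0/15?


Subnet mask: 255.254.0.0
Wildcard = 255.255.255.255 - subnet mask
255 - 255 = 0
255 - 254 = 1
255 - 0 = 255
255 - 0 = 255
Wildcard: 0.1.255.255


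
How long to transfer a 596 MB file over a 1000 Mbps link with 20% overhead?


Effective throughput = 1000 * (1 - 20/100) = 800 Mbps
File size in Mb = 596 * 8 = 4768 Mb
Time = 4768 / 800
Time = 5.96 seconds


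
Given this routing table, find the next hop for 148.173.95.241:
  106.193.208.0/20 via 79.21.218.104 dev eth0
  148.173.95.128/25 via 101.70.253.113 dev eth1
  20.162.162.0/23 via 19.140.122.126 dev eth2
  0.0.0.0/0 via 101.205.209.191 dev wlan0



Longest prefix match for 148.173.95.241:
  /20 106.193.208.0: no
  /25 148.173.95.128: MATCH
  /23 20.162.162.0: no
  /0 0.0.0.0: MATCH
Selected: next-hop 101.70.253.113 via eth1 (matched /25)


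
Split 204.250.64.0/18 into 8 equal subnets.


New prefix = 18 + 3 = 21
Each subnet has 2048 addresses
  204.250.64.0/21
  204.250.72.0/21
  204.250.80.0/21
  204.250.88.0/21
  204.250.96.0/21
  204.250.104.0/21
  204.250.112.0/21
  204.250.120.0/21
Subnets: 204.250.64.0/21, 204.250.72.0/21, 204.250.80.0/21, 204.250.88.0/21, 204.250.96.0/21, 204.250.104.0/21, 204.250.112.0/21, 204.250.120.0/21


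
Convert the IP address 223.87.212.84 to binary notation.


223 = 11011111
87 = 01010111
212 = 11010100
84 = 01010100
Binary: 11011111.01010111.11010100.01010100


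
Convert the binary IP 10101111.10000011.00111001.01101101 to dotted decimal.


10101111 = 175
10000011 = 131
00111001 = 57
01101101 = 109
IP: 175.131.57.109


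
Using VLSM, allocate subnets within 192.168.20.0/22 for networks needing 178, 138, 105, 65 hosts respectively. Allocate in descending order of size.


178 hosts -> /24 (254 usable): 192.168.20.0/24
138 hosts -> /24 (254 usable): 192.168.21.0/24
105 hosts -> /25 (126 usable): 192.168.22.0/25
65 hosts -> /25 (126 usable): 192.168.22.128/25
Allocation: 192.168.20.0/24 (178 hosts, 254 usable); 192.168.21.0/24 (138 hosts, 254 usable); 192.168.22.0/25 (105 hosts, 126 usable); 192.168.22.128/25 (65 hosts, 126 usable)


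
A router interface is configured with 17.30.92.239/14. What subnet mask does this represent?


/14 means 14 network bits, 18 host bits
Binary: 11111111111111000000000000000000
Mask: 255.252.0.0


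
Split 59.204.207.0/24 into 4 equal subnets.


New prefix = 24 + 2 = 26
Each subnet has 64 addresses
  59.204.207.0/26
  59.204.207.64/26
  59.204.207.128/26
  59.204.207.192/26
Subnets: 59.204.207.0/26, 59.204.207.64/26, 59.204.207.128/26, 59.204.207.192/26


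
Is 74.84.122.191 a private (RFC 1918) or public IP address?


RFC 1918 private ranges:
  10.0.0.0/8 (10.0.0.0 - 10.255.255.255)
  172.16.0.0/12 (172.16.0.0 - 172.31.255.255)
  192.168.0.0/16 (192.168.0.0 - 192.168.255.255)
Public (not in any RFC 1918 range)


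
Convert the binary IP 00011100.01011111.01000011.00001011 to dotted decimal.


00011100 = 28
01011111 = 95
01000011 = 67
00001011 = 11
IP: 28.95.67.11


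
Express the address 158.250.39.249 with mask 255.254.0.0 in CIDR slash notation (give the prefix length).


Binary: 11111111.11111110.00000000.00000000
Count leading 1s
Prefix: /15


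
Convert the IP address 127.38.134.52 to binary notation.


127 = 01111111
38 = 00100110
134 = 10000110
52 = 00110100
Binary: 01111111.00100110.10000110.00110100


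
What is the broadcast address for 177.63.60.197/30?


Network: 177.63.60.196/30
Host bits = 2
Set all host bits to 1:
Broadcast: 177.63.60.199


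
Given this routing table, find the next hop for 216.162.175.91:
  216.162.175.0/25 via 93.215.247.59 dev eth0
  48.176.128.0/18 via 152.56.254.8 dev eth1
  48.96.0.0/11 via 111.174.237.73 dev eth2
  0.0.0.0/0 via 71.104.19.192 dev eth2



Longest prefix match for 216.162.175.91:
  /25 216.162.175.0: MATCH
  /18 48.176.128.0: no
  /11 48.96.0.0: no
  /0 0.0.0.0: MATCH
Selected: next-hop 93.215.247.59 via eth0 (matched /25)


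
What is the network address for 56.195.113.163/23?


IP:   00111000.11000011.01110001.10100011
Mask: 11111111.11111111.11111110.00000000
AND operation:
Net:  00111000.11000011.01110000.00000000
Network: 56.195.112.0/23


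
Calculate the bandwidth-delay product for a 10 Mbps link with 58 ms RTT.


BDP = bandwidth * RTT
= 10 Mbps * 58 ms
= 10 * 1e6 * 58 / 1000 bits
= 580000 bits
= 72500 bytes
= 70.8008 KB
BDP = 580000 bits (72500 bytes)


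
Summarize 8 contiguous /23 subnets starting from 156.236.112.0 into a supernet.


Original prefix: /23
Number of subnets: 8 = 2^3
New prefix = 23 - 3 = 20
Supernet: 156.236.112.0/20


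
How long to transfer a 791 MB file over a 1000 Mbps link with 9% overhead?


Effective throughput = 1000 * (1 - 9/100) = 910 Mbps
File size in Mb = 791 * 8 = 6328 Mb
Time = 6328 / 910
Time = 6.9538 seconds


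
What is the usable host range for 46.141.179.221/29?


Network: 46.141.179.216
Broadcast: 46.141.179.223
First usable = network + 1
Last usable = broadcast - 1
Range: 46.141.179.217 to 46.141.179.222


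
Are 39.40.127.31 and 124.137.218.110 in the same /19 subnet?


Mask: 255.255.224.0
39.40.127.31 AND mask = 39.40.96.0
124.137.218.110 AND mask = 124.137.192.0
No, different subnets (39.40.96.0 vs 124.137.192.0)


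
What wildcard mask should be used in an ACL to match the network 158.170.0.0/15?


Subnet mask: 255.254.0.0
Wildcard = 255.255.255.255 - subnet mask
255 - 255 = 0
255 - 254 = 1
255 - 0 = 255
255 - 0 = 255
Wildcard: 0.1.255.255


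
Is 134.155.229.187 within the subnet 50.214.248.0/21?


Subnet network: 50.214.248.0
Test IP AND mask: 134.155.224.0
No, 134.155.229.187 is not in 50.214.248.0/21


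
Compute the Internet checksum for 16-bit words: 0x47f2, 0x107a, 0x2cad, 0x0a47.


Sum all words (with carry folding):
+ 0x47f2 = 0x47f2
+ 0x107a = 0x586c
+ 0x2cad = 0x8519
+ 0x0a47 = 0x8f60
One's complement: ~0x8f60
Checksum = 0x709f


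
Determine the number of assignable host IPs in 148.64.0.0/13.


Host bits = 32 - 13 = 19
Total addresses = 2^19 = 524288
Usable = total - 2 (network and broadcast)
Usable hosts: 524286


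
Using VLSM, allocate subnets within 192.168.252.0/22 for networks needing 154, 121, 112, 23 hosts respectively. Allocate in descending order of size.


154 hosts -> /24 (254 usable): 192.168.252.0/24
121 hosts -> /25 (126 usable): 192.168.253.0/25
112 hosts -> /25 (126 usable): 192.168.253.128/25
23 hosts -> /27 (30 usable): 192.168.254.0/27
Allocation: 192.168.252.0/24 (154 hosts, 254 usable); 192.168.253.0/25 (121 hosts, 126 usable); 192.168.253.128/25 (112 hosts, 126 usable); 192.168.254.0/27 (23 hosts, 30 usable)


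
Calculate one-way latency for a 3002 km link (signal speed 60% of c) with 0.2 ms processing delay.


Speed = 0.6 * 3e5 km/s = 180000 km/s
Propagation delay = 3002 / 180000 = 0.0167 s = 16.6778 ms
Processing delay = 0.2 ms
Total one-way latency = 16.8778 ms


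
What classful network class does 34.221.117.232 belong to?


First octet: 34
Binary: 00100010
0xxxxxxx -> Class A (1-126)
Class A, default mask 255.0.0.0 (/8)


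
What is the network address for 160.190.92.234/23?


IP:   10100000.10111110.01011100.11101010
Mask: 11111111.11111111.11111110.00000000
AND operation:
Net:  10100000.10111110.01011100.00000000
Network: 160.190.92.0/23


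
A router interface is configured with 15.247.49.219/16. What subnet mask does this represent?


/16 means 16 network bits, 16 host bits
Binary: 11111111111111110000000000000000
Mask: 255.255.0.0


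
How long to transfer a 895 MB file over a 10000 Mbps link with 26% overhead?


Effective throughput = 10000 * (1 - 26/100) = 7400 Mbps
File size in Mb = 895 * 8 = 7160 Mb
Time = 7160 / 7400
Time = 0.9676 seconds


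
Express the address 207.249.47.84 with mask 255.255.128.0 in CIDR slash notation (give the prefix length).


Binary: 11111111.11111111.10000000.00000000
Count leading 1s
Prefix: /17


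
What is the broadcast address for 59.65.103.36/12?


Network: 59.64.0.0/12
Host bits = 20
Set all host bits to 1:
Broadcast: 59.79.255.255


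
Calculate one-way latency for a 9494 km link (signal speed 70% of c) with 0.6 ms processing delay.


Speed = 0.7 * 3e5 km/s = 210000 km/s
Propagation delay = 9494 / 210000 = 0.0452 s = 45.2095 ms
Processing delay = 0.6 ms
Total one-way latency = 45.8095 ms


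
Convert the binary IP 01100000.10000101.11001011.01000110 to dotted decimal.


01100000 = 96
10000101 = 133
11001011 = 203
01000110 = 70
IP: 96.133.203.70


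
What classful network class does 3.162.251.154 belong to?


First octet: 3
Binary: 00000011
0xxxxxxx -> Class A (1-126)
Class A, default mask 255.0.0.0 (/8)


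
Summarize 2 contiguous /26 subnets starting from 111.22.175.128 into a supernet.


Original prefix: /26
Number of subnets: 2 = 2^1
New prefix = 26 - 1 = 25
Supernet: 111.22.175.128/25


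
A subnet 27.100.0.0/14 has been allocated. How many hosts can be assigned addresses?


Host bits = 32 - 14 = 18
Total addresses = 2^18 = 262144
Usable = total - 2 (network and broadcast)
Usable hosts: 262142


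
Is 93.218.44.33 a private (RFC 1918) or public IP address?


RFC 1918 private ranges:
  10.0.0.0/8 (10.0.0.0 - 10.255.255.255)
  172.16.0.0/12 (172.16.0.0 - 172.31.255.255)
  192.168.0.0/16 (192.168.0.0 - 192.168.255.255)
Public (not in any RFC 1918 range)


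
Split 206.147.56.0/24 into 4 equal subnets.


New prefix = 24 + 2 = 26
Each subnet has 64 addresses
  206.147.56.0/26
  206.147.56.64/26
  206.147.56.128/26
  206.147.56.192/26
Subnets: 206.147.56.0/26, 206.147.56.64/26, 206.147.56.128/26, 206.147.56.192/26


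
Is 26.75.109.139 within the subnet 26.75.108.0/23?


Subnet network: 26.75.108.0
Test IP AND mask: 26.75.108.0
Yes, 26.75.109.139 is in 26.75.108.0/23


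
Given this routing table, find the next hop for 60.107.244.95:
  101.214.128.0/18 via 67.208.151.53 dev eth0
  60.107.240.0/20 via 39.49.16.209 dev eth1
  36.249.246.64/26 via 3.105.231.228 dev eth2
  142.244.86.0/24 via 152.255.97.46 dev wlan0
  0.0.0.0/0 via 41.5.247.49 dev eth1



Longest prefix match for 60.107.244.95:
  /18 101.214.128.0: no
  /20 60.107.240.0: MATCH
  /26 36.249.246.64: no
  /24 142.244.86.0: no
  /0 0.0.0.0: MATCH
Selected: next-hop 39.49.16.209 via eth1 (matched /20)


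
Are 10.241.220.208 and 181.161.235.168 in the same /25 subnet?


Mask: 255.255.255.128
10.241.220.208 AND mask = 10.241.220.128
181.161.235.168 AND mask = 181.161.235.128
No, different subnets (10.241.220.128 vs 181.161.235.128)


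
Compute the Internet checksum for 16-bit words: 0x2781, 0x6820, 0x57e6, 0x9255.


Sum all words (with carry folding):
+ 0x2781 = 0x2781
+ 0x6820 = 0x8fa1
+ 0x57e6 = 0xe787
+ 0x9255 = 0x79dd
One's complement: ~0x79dd
Checksum = 0x8622


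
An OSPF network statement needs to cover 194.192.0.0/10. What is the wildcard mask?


Subnet mask: 255.192.0.0
Wildcard = 255.255.255.255 - subnet mask
255 - 255 = 0
255 - 192 = 63
255 - 0 = 255
255 - 0 = 255
Wildcard: 0.63.255.255


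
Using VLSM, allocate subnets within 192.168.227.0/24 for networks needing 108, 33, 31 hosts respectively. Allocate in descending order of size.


108 hosts -> /25 (126 usable): 192.168.227.0/25
33 hosts -> /26 (62 usable): 192.168.227.128/26
31 hosts -> /26 (62 usable): 192.168.227.192/26
Allocation: 192.168.227.0/25 (108 hosts, 126 usable); 192.168.227.128/26 (33 hosts, 62 usable); 192.168.227.192/26 (31 hosts, 62 usable)


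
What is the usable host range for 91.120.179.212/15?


Network: 91.120.0.0
Broadcast: 91.121.255.255
First usable = network + 1
Last usable = broadcast - 1
Range: 91.120.0.1 to 91.121.255.254


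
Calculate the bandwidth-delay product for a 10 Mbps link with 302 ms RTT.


BDP = bandwidth * RTT
= 10 Mbps * 302 ms
= 10 * 1e6 * 302 / 1000 bits
= 3020000 bits
= 377500 bytes
= 368.6523 KB
BDP = 3020000 bits (377500 bytes)


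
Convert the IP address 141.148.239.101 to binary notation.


141 = 10001101
148 = 10010100
239 = 11101111
101 = 01100101
Binary: 10001101.10010100.11101111.01100101


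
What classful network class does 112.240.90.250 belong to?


First octet: 112
Binary: 01110000
0xxxxxxx -> Class A (1-126)
Class A, default mask 255.0.0.0 (/8)


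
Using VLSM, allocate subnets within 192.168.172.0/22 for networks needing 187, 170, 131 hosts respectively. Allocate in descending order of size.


187 hosts -> /24 (254 usable): 192.168.172.0/24
170 hosts -> /24 (254 usable): 192.168.173.0/24
131 hosts -> /24 (254 usable): 192.168.174.0/24
Allocation: 192.168.172.0/24 (187 hosts, 254 usable); 192.168.173.0/24 (170 hosts, 254 usable); 192.168.174.0/24 (131 hosts, 254 usable)


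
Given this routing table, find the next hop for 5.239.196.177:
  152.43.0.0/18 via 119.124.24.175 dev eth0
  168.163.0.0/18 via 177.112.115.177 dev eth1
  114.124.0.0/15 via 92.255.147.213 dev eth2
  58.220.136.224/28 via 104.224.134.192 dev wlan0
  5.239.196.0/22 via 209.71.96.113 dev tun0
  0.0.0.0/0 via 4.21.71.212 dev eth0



Longest prefix match for 5.239.196.177:
  /18 152.43.0.0: no
  /18 168.163.0.0: no
  /15 114.124.0.0: no
  /28 58.220.136.224: no
  /22 5.239.196.0: MATCH
  /0 0.0.0.0: MATCH
Selected: next-hop 209.71.96.113 via tun0 (matched /22)


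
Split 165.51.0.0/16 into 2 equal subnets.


New prefix = 16 + 1 = 17
Each subnet has 32768 addresses
  165.51.0.0/17
  165.51.128.0/17
Subnets: 165.51.0.0/17, 165.51.128.0/17


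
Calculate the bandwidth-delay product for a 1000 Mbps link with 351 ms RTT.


BDP = bandwidth * RTT
= 1000 Mbps * 351 ms
= 1000 * 1e6 * 351 / 1000 bits
= 351000000 bits
= 43875000 bytes
= 42846.6797 KB
BDP = 351000000 bits (43875000 bytes)


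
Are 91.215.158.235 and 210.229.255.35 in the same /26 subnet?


Mask: 255.255.255.192
91.215.158.235 AND mask = 91.215.158.192
210.229.255.35 AND mask = 210.229.255.0
No, different subnets (91.215.158.192 vs 210.229.255.0)


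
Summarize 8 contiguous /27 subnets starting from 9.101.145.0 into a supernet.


Original prefix: /27
Number of subnets: 8 = 2^3
New prefix = 27 - 3 = 24
Supernet: 9.101.145.0/24


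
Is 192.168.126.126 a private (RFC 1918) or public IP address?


RFC 1918 private ranges:
  10.0.0.0/8 (10.0.0.0 - 10.255.255.255)
  172.16.0.0/12 (172.16.0.0 - 172.31.255.255)
  192.168.0.0/16 (192.168.0.0 - 192.168.255.255)
Private (in 192.168.0.0/16)


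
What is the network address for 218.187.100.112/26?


IP:   11011010.10111011.01100100.01110000
Mask: 11111111.11111111.11111111.11000000
AND operation:
Net:  11011010.10111011.01100100.01000000
Network: 218.187.100.64/26


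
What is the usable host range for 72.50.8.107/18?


Network: 72.50.0.0
Broadcast: 72.50.63.255
First usable = network + 1
Last usable = broadcast - 1
Range: 72.50.0.1 to 72.50.63.254


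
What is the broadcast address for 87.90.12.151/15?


Network: 87.90.0.0/15
Host bits = 17
Set all host bits to 1:
Broadcast: 87.91.255.255


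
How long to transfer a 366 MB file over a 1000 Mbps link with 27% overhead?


Effective throughput = 1000 * (1 - 27/100) = 730 Mbps
File size in Mb = 366 * 8 = 2928 Mb
Time = 2928 / 730
Time = 4.011 seconds


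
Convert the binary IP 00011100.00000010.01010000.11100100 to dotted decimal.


00011100 = 28
00000010 = 2
01010000 = 80
11100100 = 228
IP: 28.2.80.228


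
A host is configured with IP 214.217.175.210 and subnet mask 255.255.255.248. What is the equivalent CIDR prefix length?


Binary: 11111111.11111111.11111111.11111000
Count leading 1s
Prefix: /29


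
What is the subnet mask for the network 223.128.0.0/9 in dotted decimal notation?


/9 means 9 network bits, 23 host bits
Binary: 11111111100000000000000000000000
Mask: 255.128.0.0


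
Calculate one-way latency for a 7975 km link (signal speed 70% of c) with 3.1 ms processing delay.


Speed = 0.7 * 3e5 km/s = 210000 km/s
Propagation delay = 7975 / 210000 = 0.038 s = 37.9762 ms
Processing delay = 3.1 ms
Total one-way latency = 41.0762 ms


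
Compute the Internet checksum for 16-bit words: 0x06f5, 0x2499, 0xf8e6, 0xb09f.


Sum all words (with carry folding):
+ 0x06f5 = 0x06f5
+ 0x2499 = 0x2b8e
+ 0xf8e6 = 0x2475
+ 0xb09f = 0xd514
One's complement: ~0xd514
Checksum = 0x2aeb


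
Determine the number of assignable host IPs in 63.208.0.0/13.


Host bits = 32 - 13 = 19
Total addresses = 2^19 = 524288
Usable = total - 2 (network and broadcast)
Usable hosts: 524286


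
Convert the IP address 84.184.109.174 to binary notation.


84 = 01010100
184 = 10111000
109 = 01101101
174 = 10101110
Binary: 01010100.10111000.01101101.10101110


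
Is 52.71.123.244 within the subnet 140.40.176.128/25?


Subnet network: 140.40.176.128
Test IP AND mask: 52.71.123.128
No, 52.71.123.244 is not in 140.40.176.128/25


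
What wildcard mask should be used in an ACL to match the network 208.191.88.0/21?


Subnet mask: 255.255.248.0
Wildcard = 255.255.255.255 - subnet mask
255 - 255 = 0
255 - 255 = 0
255 - 248 = 7
255 - 0 = 255
Wildcard: 0.0.7.255


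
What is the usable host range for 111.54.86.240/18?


Network: 111.54.64.0
Broadcast: 111.54.127.255
First usable = network + 1
Last usable = broadcast - 1
Range: 111.54.64.1 to 111.54.127.254


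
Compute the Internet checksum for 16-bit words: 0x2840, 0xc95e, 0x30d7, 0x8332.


Sum all words (with carry folding):
+ 0x2840 = 0x2840
+ 0xc95e = 0xf19e
+ 0x30d7 = 0x2276
+ 0x8332 = 0xa5a8
One's complement: ~0xa5a8
Checksum = 0x5a57


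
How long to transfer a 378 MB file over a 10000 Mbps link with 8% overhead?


Effective throughput = 10000 * (1 - 8/100) = 9200 Mbps
File size in Mb = 378 * 8 = 3024 Mb
Time = 3024 / 9200
Time = 0.3287 seconds


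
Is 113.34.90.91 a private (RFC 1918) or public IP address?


RFC 1918 private ranges:
  10.0.0.0/8 (10.0.0.0 - 10.255.255.255)
  172.16.0.0/12 (172.16.0.0 - 172.31.255.255)
  192.168.0.0/16 (192.168.0.0 - 192.168.255.255)
Public (not in any RFC 1918 range)


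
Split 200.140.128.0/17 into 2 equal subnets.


New prefix = 17 + 1 = 18
Each subnet has 16384 addresses
  200.140.128.0/18
  200.140.192.0/18
Subnets: 200.140.128.0/18, 200.140.192.0/18


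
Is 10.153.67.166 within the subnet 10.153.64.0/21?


Subnet network: 10.153.64.0
Test IP AND mask: 10.153.64.0
Yes, 10.153.67.166 is in 10.153.64.0/21


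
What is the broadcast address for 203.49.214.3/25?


Network: 203.49.214.0/25
Host bits = 7
Set all host bits to 1:
Broadcast: 203.49.214.127


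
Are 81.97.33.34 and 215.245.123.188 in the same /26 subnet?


Mask: 255.255.255.192
81.97.33.34 AND mask = 81.97.33.0
215.245.123.188 AND mask = 215.245.123.128
No, different subnets (81.97.33.0 vs 215.245.123.128)


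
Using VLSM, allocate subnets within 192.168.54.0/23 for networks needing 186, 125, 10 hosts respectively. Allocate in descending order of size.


186 hosts -> /24 (254 usable): 192.168.54.0/24
125 hosts -> /25 (126 usable): 192.168.55.0/25
10 hosts -> /28 (14 usable): 192.168.55.128/28
Allocation: 192.168.54.0/24 (186 hosts, 254 usable); 192.168.55.0/25 (125 hosts, 126 usable); 192.168.55.128/28 (10 hosts, 14 usable)


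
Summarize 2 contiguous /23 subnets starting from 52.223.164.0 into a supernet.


Original prefix: /23
Number of subnets: 2 = 2^1
New prefix = 23 - 1 = 22
Supernet: 52.223.164.0/22


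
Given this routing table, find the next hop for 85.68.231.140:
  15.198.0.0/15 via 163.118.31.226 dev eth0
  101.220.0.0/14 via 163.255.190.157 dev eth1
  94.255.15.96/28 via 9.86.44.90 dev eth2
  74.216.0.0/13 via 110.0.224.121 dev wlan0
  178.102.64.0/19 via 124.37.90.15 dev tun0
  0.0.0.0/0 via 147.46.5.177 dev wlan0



Longest prefix match for 85.68.231.140:
  /15 15.198.0.0: no
  /14 101.220.0.0: no
  /28 94.255.15.96: no
  /13 74.216.0.0: no
  /19 178.102.64.0: no
  /0 0.0.0.0: MATCH
Selected: next-hop 147.46.5.177 via wlan0 (matched /0)


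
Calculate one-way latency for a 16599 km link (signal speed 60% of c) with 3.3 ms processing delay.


Speed = 0.6 * 3e5 km/s = 180000 km/s
Propagation delay = 16599 / 180000 = 0.0922 s = 92.2167 ms
Processing delay = 3.3 ms
Total one-way latency = 95.5167 ms


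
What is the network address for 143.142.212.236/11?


IP:   10001111.10001110.11010100.11101100
Mask: 11111111.11100000.00000000.00000000
AND operation:
Net:  10001111.10000000.00000000.00000000
Network: 143.128.0.0/11


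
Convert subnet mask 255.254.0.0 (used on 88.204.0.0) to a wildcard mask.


Subnet mask: 255.254.0.0
Wildcard = 255.255.255.255 - subnet mask
255 - 255 = 0
255 - 254 = 1
255 - 0 = 255
255 - 0 = 255
Wildcard: 0.1.255.255


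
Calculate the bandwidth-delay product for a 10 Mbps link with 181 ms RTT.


BDP = bandwidth * RTT
= 10 Mbps * 181 ms
= 10 * 1e6 * 181 / 1000 bits
= 1810000 bits
= 226250 bytes
= 220.9473 KB
BDP = 1810000 bits (226250 bytes)


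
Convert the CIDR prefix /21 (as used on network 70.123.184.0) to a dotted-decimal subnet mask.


/21 means 21 network bits, 11 host bits
Binary: 11111111111111111111100000000000
Mask: 255.255.248.0


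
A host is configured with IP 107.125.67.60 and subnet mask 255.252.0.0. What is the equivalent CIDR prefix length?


Binary: 11111111.11111100.00000000.00000000
Count leading 1s
Prefix: /14


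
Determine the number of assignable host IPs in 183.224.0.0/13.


Host bits = 32 - 13 = 19
Total addresses = 2^19 = 524288
Usable = total - 2 (network and broadcast)
Usable hosts: 524286


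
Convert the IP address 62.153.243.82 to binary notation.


62 = 00111110
153 = 10011001
243 = 11110011
82 = 01010010
Binary: 00111110.10011001.11110011.01010010


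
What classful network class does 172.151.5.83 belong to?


First octet: 172
Binary: 10101100
10xxxxxx -> Class B (128-191)
Class B, default mask 255.255.0.0 (/16)


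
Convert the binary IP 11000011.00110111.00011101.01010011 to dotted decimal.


11000011 = 195
00110111 = 55
00011101 = 29
01010011 = 83
IP: 195.55.29.83


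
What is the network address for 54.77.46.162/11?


IP:   00110110.01001101.00101110.10100010
Mask: 11111111.11100000.00000000.00000000
AND operation:
Net:  00110110.01000000.00000000.00000000
Network: 54.64.0.0/11


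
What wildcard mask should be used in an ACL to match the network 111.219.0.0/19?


Subnet mask: 255.255.224.0
Wildcard = 255.255.255.255 - subnet mask
255 - 255 = 0
255 - 255 = 0
255 - 224 = 31
255 - 0 = 255
Wildcard: 0.0.31.255


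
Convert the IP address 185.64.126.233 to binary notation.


185 = 10111001
64 = 01000000
126 = 01111110
233 = 11101001
Binary: 10111001.01000000.01111110.11101001


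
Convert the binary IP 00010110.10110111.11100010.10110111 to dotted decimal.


00010110 = 22
10110111 = 183
11100010 = 226
10110111 = 183
IP: 22.183.226.183


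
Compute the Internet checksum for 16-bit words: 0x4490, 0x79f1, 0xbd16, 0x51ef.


Sum all words (with carry folding):
+ 0x4490 = 0x4490
+ 0x79f1 = 0xbe81
+ 0xbd16 = 0x7b98
+ 0x51ef = 0xcd87
One's complement: ~0xcd87
Checksum = 0x3278


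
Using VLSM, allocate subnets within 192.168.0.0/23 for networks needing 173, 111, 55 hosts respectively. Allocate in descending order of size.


173 hosts -> /24 (254 usable): 192.168.0.0/24
111 hosts -> /25 (126 usable): 192.168.1.0/25
55 hosts -> /26 (62 usable): 192.168.1.128/26
Allocation: 192.168.0.0/24 (173 hosts, 254 usable); 192.168.1.0/25 (111 hosts, 126 usable); 192.168.1.128/26 (55 hosts, 62 usable)


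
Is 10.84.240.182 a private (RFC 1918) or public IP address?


RFC 1918 private ranges:
  10.0.0.0/8 (10.0.0.0 - 10.255.255.255)
  172.16.0.0/12 (172.16.0.0 - 172.31.255.255)
  192.168.0.0/16 (192.168.0.0 - 192.168.255.255)
Private (in 10.0.0.0/8)


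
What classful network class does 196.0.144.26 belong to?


First octet: 196
Binary: 11000100
110xxxxx -> Class C (192-223)
Class C, default mask 255.255.255.0 (/24)


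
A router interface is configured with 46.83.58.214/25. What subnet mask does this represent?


/25 means 25 network bits, 7 host bits
Binary: 11111111111111111111111110000000
Mask: 255.255.255.128


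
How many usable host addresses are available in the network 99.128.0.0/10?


Host bits = 32 - 10 = 22
Total addresses = 2^22 = 4194304
Usable = total - 2 (network and broadcast)
Usable hosts: 4194302


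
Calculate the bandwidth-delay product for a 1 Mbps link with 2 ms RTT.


BDP = bandwidth * RTT
= 1 Mbps * 2 ms
= 1 * 1e6 * 2 / 1000 bits
= 2000 bits
= 250 bytes
BDP = 2000 bits (250 bytes)


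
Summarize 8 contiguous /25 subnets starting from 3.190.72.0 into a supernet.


Original prefix: /25
Number of subnets: 8 = 2^3
New prefix = 25 - 3 = 22
Supernet: 3.190.72.0/22


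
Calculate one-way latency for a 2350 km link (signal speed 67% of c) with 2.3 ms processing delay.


Speed = 0.67 * 3e5 km/s = 201000 km/s
Propagation delay = 2350 / 201000 = 0.0117 s = 11.6915 ms
Processing delay = 2.3 ms
Total one-way latency = 13.9915 ms


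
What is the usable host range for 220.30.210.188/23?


Network: 220.30.210.0
Broadcast: 220.30.211.255
First usable = network + 1
Last usable = broadcast - 1
Range: 220.30.210.1 to 220.30.211.254


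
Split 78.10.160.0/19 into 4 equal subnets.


New prefix = 19 + 2 = 21
Each subnet has 2048 addresses
  78.10.160.0/21
  78.10.168.0/21
  78.10.176.0/21
  78.10.184.0/21
Subnets: 78.10.160.0/21, 78.10.168.0/21, 78.10.176.0/21, 78.10.184.0/21


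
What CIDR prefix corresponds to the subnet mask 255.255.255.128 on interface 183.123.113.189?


Binary: 11111111.11111111.11111111.10000000
Count leading 1s
Prefix: /25


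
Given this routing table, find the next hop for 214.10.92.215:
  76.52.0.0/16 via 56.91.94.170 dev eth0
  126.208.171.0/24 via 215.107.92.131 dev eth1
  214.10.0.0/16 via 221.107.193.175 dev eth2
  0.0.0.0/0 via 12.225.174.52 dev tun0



Longest prefix match for 214.10.92.215:
  /16 76.52.0.0: no
  /24 126.208.171.0: no
  /16 214.10.0.0: MATCH
  /0 0.0.0.0: MATCH
Selected: next-hop 221.107.193.175 via eth2 (matched /16)


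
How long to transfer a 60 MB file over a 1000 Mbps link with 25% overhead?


Effective throughput = 1000 * (1 - 25/100) = 750 Mbps
File size in Mb = 60 * 8 = 480 Mb
Time = 480 / 750
Time = 0.64 seconds


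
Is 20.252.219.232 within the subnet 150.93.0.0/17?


Subnet network: 150.93.0.0
Test IP AND mask: 20.252.128.0
No, 20.252.219.232 is not in 150.93.0.0/17


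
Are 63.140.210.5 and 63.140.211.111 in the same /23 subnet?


Mask: 255.255.254.0
63.140.210.5 AND mask = 63.140.210.0
63.140.211.111 AND mask = 63.140.210.0
Yes, same subnet (63.140.210.0)


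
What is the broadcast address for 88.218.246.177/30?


Network: 88.218.246.176/30
Host bits = 2
Set all host bits to 1:
Broadcast: 88.218.246.179


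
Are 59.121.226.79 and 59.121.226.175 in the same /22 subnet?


Mask: 255.255.252.0
59.121.226.79 AND mask = 59.121.224.0
59.121.226.175 AND mask = 59.121.224.0
Yes, same subnet (59.121.224.0)


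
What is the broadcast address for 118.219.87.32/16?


Network: 118.219.0.0/16
Host bits = 16
Set all host bits to 1:
Broadcast: 118.219.255.255


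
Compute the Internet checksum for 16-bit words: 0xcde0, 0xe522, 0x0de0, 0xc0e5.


Sum all words (with carry folding):
+ 0xcde0 = 0xcde0
+ 0xe522 = 0xb303
+ 0x0de0 = 0xc0e3
+ 0xc0e5 = 0x81c9
One's complement: ~0x81c9
Checksum = 0x7e36


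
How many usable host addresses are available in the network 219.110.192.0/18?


Host bits = 32 - 18 = 14
Total addresses = 2^14 = 16384
Usable = total - 2 (network and broadcast)
Usable hosts: 16382


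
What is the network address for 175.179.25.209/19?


IP:   10101111.10110011.00011001.11010001
Mask: 11111111.11111111.11100000.00000000
AND operation:
Net:  10101111.10110011.00000000.00000000
Network: 175.179.0.0/19


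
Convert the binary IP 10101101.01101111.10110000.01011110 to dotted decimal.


10101101 = 173
01101111 = 111
10110000 = 176
01011110 = 94
IP: 173.111.176.94


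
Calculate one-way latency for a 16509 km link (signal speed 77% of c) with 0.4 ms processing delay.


Speed = 0.77 * 3e5 km/s = 231000 km/s
Propagation delay = 16509 / 231000 = 0.0715 s = 71.4675 ms
Processing delay = 0.4 ms
Total one-way latency = 71.8675 ms


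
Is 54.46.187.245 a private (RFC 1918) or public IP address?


RFC 1918 private ranges:
  10.0.0.0/8 (10.0.0.0 - 10.255.255.255)
  172.16.0.0/12 (172.16.0.0 - 172.31.255.255)
  192.168.0.0/16 (192.168.0.0 - 192.168.255.255)
Public (not in any RFC 1918 range)


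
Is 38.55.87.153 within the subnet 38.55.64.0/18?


Subnet network: 38.55.64.0
Test IP AND mask: 38.55.64.0
Yes, 38.55.87.153 is in 38.55.64.0/18


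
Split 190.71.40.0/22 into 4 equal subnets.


New prefix = 22 + 2 = 24
Each subnet has 256 addresses
  190.71.40.0/24
  190.71.41.0/24
  190.71.42.0/24
  190.71.43.0/24
Subnets: 190.71.40.0/24, 190.71.41.0/24, 190.71.42.0/24, 190.71.43.0/24


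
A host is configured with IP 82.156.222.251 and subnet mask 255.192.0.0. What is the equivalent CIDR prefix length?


Binary: 11111111.11000000.00000000.00000000
Count leading 1s
Prefix: /10


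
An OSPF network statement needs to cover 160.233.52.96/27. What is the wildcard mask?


Subnet mask: 255.255.255.224
Wildcard = 255.255.255.255 - subnet mask
255 - 255 = 0
255 - 255 = 0
255 - 255 = 0
255 - 224 = 31
Wildcard: 0.0.0.31


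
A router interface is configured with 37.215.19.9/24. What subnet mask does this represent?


/24 means 24 network bits, 8 host bits
Binary: 11111111111111111111111100000000
Mask: 255.255.255.0


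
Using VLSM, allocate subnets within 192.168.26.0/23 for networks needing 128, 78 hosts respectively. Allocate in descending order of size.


128 hosts -> /24 (254 usable): 192.168.26.0/24
78 hosts -> /25 (126 usable): 192.168.27.0/25
Allocation: 192.168.26.0/24 (128 hosts, 254 usable); 192.168.27.0/25 (78 hosts, 126 usable)


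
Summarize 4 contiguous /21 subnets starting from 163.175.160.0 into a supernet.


Original prefix: /21
Number of subnets: 4 = 2^2
New prefix = 21 - 2 = 19
Supernet: 163.175.160.0/19


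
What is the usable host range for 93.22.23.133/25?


Network: 93.22.23.128
Broadcast: 93.22.23.255
First usable = network + 1
Last usable = broadcast - 1
Range: 93.22.23.129 to 93.22.23.254


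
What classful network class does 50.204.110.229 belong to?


First octet: 50
Binary: 00110010
0xxxxxxx -> Class A (1-126)
Class A, default mask 255.0.0.0 (/8)


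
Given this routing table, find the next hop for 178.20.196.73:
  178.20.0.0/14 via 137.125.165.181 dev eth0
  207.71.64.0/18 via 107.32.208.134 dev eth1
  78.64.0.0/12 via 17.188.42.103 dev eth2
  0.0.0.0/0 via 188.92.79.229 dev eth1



Longest prefix match for 178.20.196.73:
  /14 178.20.0.0: MATCH
  /18 207.71.64.0: no
  /12 78.64.0.0: no
  /0 0.0.0.0: MATCH
Selected: next-hop 137.125.165.181 via eth0 (matched /14)


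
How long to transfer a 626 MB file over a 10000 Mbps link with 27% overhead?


Effective throughput = 10000 * (1 - 27/100) = 7300 Mbps
File size in Mb = 626 * 8 = 5008 Mb
Time = 5008 / 7300
Time = 0.686 seconds


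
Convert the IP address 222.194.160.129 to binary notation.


222 = 11011110
194 = 11000010
160 = 10100000
129 = 10000001
Binary: 11011110.11000010.10100000.10000001


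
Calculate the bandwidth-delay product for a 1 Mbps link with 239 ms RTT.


BDP = bandwidth * RTT
= 1 Mbps * 239 ms
= 1 * 1e6 * 239 / 1000 bits
= 239000 bits
= 29875 bytes
= 29.1748 KB
BDP = 239000 bits (29875 bytes)


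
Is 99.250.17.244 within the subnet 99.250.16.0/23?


Subnet network: 99.250.16.0
Test IP AND mask: 99.250.16.0
Yes, 99.250.17.244 is in 99.250.16.0/23


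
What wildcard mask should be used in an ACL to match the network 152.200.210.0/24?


Subnet mask: 255.255.255.0
Wildcard = 255.255.255.255 - subnet mask
255 - 255 = 0
255 - 255 = 0
255 - 255 = 0
255 - 0 = 255
Wildcard: 0.0.0.255


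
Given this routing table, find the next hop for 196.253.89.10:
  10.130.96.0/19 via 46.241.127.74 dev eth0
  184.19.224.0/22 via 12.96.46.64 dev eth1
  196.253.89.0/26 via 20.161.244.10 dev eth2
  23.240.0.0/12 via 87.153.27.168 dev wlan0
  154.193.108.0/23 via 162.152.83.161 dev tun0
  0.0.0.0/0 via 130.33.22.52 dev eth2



Longest prefix match for 196.253.89.10:
  /19 10.130.96.0: no
  /22 184.19.224.0: no
  /26 196.253.89.0: MATCH
  /12 23.240.0.0: no
  /23 154.193.108.0: no
  /0 0.0.0.0: MATCH
Selected: next-hop 20.161.244.10 via eth2 (matched /26)


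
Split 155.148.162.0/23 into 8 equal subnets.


New prefix = 23 + 3 = 26
Each subnet has 64 addresses
  155.148.162.0/26
  155.148.162.64/26
  155.148.162.128/26
  155.148.162.192/26
  155.148.163.0/26
  155.148.163.64/26
  155.148.163.128/26
  155.148.163.192/26
Subnets: 155.148.162.0/26, 155.148.162.64/26, 155.148.162.128/26, 155.148.162.192/26, 155.148.163.0/26, 155.148.163.64/26, 155.148.163.128/26, 155.148.163.192/26


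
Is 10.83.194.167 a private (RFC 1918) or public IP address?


RFC 1918 private ranges:
  10.0.0.0/8 (10.0.0.0 - 10.255.255.255)
  172.16.0.0/12 (172.16.0.0 - 172.31.255.255)
  192.168.0.0/16 (192.168.0.0 - 192.168.255.255)
Private (in 10.0.0.0/8)


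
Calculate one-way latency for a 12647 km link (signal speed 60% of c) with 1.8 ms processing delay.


Speed = 0.6 * 3e5 km/s = 180000 km/s
Propagation delay = 12647 / 180000 = 0.0703 s = 70.2611 ms
Processing delay = 1.8 ms
Total one-way latency = 72.0611 ms


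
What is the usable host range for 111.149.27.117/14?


Network: 111.148.0.0
Broadcast: 111.151.255.255
First usable = network + 1
Last usable = broadcast - 1
Range: 111.148.0.1 to 111.151.255.254


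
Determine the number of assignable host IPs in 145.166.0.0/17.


Host bits = 32 - 17 = 15
Total addresses = 2^15 = 32768
Usable = total - 2 (network and broadcast)
Usable hosts: 32766


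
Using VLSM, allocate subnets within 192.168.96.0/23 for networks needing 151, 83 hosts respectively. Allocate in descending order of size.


151 hosts -> /24 (254 usable): 192.168.96.0/24
83 hosts -> /25 (126 usable): 192.168.97.0/25
Allocation: 192.168.96.0/24 (151 hosts, 254 usable); 192.168.97.0/25 (83 hosts, 126 usable)


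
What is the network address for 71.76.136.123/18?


IP:   01000111.01001100.10001000.01111011
Mask: 11111111.11111111.11000000.00000000
AND operation:
Net:  01000111.01001100.10000000.00000000
Network: 71.76.128.0/18


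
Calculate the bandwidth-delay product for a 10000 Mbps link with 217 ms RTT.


BDP = bandwidth * RTT
= 10000 Mbps * 217 ms
= 10000 * 1e6 * 217 / 1000 bits
= 2170000000 bits
= 271250000 bytes
= 264892.5781 KB
BDP = 2170000000 bits (271250000 bytes)


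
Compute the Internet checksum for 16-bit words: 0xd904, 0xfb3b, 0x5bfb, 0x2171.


Sum all words (with carry folding):
+ 0xd904 = 0xd904
+ 0xfb3b = 0xd440
+ 0x5bfb = 0x303c
+ 0x2171 = 0x51ad
One's complement: ~0x51ad
Checksum = 0xae52


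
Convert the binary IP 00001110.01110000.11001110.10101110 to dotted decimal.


00001110 = 14
01110000 = 112
11001110 = 206
10101110 = 174
IP: 14.112.206.174


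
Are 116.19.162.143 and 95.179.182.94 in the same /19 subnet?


Mask: 255.255.224.0
116.19.162.143 AND mask = 116.19.160.0
95.179.182.94 AND mask = 95.179.160.0
No, different subnets (116.19.160.0 vs 95.179.160.0)


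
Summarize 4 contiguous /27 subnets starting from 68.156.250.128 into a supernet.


Original prefix: /27
Number of subnets: 4 = 2^2
New prefix = 27 - 2 = 25
Supernet: 68.156.250.128/25


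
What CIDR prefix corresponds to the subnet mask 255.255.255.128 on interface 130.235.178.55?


Binary: 11111111.11111111.11111111.10000000
Count leading 1s
Prefix: /25


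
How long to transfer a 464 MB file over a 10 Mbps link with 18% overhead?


Effective throughput = 10 * (1 - 18/100) = 8.2 Mbps
File size in Mb = 464 * 8 = 3712 Mb
Time = 3712 / 8.2
Time = 452.6829 seconds


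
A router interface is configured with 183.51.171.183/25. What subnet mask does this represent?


/25 means 25 network bits, 7 host bits
Binary: 11111111111111111111111110000000
Mask: 255.255.255.128


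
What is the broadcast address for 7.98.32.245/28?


Network: 7.98.32.240/28
Host bits = 4
Set all host bits to 1:
Broadcast: 7.98.32.255


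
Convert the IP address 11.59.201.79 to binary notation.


11 = 00001011
59 = 00111011
201 = 11001001
79 = 01001111
Binary: 00001011.00111011.11001001.01001111


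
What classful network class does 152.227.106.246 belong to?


First octet: 152
Binary: 10011000
10xxxxxx -> Class B (128-191)
Class B, default mask 255.255.0.0 (/16)


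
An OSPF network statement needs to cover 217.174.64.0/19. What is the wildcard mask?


Subnet mask: 255.255.224.0
Wildcard = 255.255.255.255 - subnet mask
255 - 255 = 0
255 - 255 = 0
255 - 224 = 31
255 - 0 = 255
Wildcard: 0.0.31.255


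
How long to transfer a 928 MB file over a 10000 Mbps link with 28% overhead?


Effective throughput = 10000 * (1 - 28/100) = 7200 Mbps
File size in Mb = 928 * 8 = 7424 Mb
Time = 7424 / 7200
Time = 1.0311 seconds


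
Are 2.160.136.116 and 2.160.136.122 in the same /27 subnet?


Mask: 255.255.255.224
2.160.136.116 AND mask = 2.160.136.96
2.160.136.122 AND mask = 2.160.136.96
Yes, same subnet (2.160.136.96)
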